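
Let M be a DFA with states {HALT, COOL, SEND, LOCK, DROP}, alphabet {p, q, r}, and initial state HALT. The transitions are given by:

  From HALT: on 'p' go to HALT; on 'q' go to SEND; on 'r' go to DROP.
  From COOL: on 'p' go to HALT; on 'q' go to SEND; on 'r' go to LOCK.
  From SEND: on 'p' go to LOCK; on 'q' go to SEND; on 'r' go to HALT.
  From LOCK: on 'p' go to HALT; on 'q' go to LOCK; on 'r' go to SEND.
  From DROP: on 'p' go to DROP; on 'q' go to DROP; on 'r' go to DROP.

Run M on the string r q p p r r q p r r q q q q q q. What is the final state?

Trace: HALT -r-> DROP -q-> DROP -p-> DROP -p-> DROP -r-> DROP -r-> DROP -q-> DROP -p-> DROP -r-> DROP -r-> DROP -q-> DROP -q-> DROP -q-> DROP -q-> DROP -q-> DROP -q-> DROP

DROP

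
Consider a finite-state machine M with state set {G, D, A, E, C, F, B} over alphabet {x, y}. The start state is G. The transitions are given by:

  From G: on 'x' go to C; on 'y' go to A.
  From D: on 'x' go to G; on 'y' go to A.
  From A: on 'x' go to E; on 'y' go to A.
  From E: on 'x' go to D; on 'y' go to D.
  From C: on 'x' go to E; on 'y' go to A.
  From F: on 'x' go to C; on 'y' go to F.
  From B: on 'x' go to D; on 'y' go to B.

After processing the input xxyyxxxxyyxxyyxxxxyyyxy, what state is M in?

D

G → C → E → D → A → E → D → G → C → A → A → E → D → A → A → E → D → G → C → A → A → A → E → D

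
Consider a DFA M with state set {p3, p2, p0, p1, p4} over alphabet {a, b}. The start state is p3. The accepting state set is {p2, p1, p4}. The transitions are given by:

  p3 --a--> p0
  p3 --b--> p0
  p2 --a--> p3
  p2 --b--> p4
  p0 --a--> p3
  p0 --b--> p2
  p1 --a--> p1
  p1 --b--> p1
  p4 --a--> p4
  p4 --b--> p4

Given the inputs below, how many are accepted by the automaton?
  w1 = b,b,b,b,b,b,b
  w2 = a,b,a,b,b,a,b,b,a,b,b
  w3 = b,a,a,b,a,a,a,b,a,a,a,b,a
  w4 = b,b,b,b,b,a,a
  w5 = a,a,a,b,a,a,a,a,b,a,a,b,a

w1:
  start at p3
  read 'b': p3 → p0
  read 'b': p0 → p2
  read 'b': p2 → p4
  read 'b': p4 → p4
  read 'b': p4 → p4
  read 'b': p4 → p4
  read 'b': p4 → p4
  end p4, accepted
w2:
  start at p3
  read 'a': p3 → p0
  read 'b': p0 → p2
  read 'a': p2 → p3
  read 'b': p3 → p0
  read 'b': p0 → p2
  read 'a': p2 → p3
  read 'b': p3 → p0
  read 'b': p0 → p2
  read 'a': p2 → p3
  read 'b': p3 → p0
  read 'b': p0 → p2
  end p2, accepted
w3:
  start at p3
  read 'b': p3 → p0
  read 'a': p0 → p3
  read 'a': p3 → p0
  read 'b': p0 → p2
  read 'a': p2 → p3
  read 'a': p3 → p0
  read 'a': p0 → p3
  read 'b': p3 → p0
  read 'a': p0 → p3
  read 'a': p3 → p0
  read 'a': p0 → p3
  read 'b': p3 → p0
  read 'a': p0 → p3
  end p3, rejected
w4:
  start at p3
  read 'b': p3 → p0
  read 'b': p0 → p2
  read 'b': p2 → p4
  read 'b': p4 → p4
  read 'b': p4 → p4
  read 'a': p4 → p4
  read 'a': p4 → p4
  end p4, accepted
w5:
  start at p3
  read 'a': p3 → p0
  read 'a': p0 → p3
  read 'a': p3 → p0
  read 'b': p0 → p2
  read 'a': p2 → p3
  read 'a': p3 → p0
  read 'a': p0 → p3
  read 'a': p3 → p0
  read 'b': p0 → p2
  read 'a': p2 → p3
  read 'a': p3 → p0
  read 'b': p0 → p2
  read 'a': p2 → p3
  end p3, rejected

3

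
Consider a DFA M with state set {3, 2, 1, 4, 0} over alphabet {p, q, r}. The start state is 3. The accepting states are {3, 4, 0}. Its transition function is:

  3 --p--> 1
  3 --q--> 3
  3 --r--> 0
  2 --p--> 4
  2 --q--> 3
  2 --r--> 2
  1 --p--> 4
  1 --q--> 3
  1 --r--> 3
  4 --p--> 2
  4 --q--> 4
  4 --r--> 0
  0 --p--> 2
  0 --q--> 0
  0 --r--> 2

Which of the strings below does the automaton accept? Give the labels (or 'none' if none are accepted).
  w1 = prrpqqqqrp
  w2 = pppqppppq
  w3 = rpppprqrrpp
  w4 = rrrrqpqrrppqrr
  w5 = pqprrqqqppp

w1: Trace: 3 -p-> 1 -r-> 3 -r-> 0 -p-> 2 -q-> 3 -q-> 3 -q-> 3 -q-> 3 -r-> 0 -p-> 2  → end 2, rejected
w2: Trace: 3 -p-> 1 -p-> 4 -p-> 2 -q-> 3 -p-> 1 -p-> 4 -p-> 2 -p-> 4 -q-> 4  → end 4, accepted
w3: Trace: 3 -r-> 0 -p-> 2 -p-> 4 -p-> 2 -p-> 4 -r-> 0 -q-> 0 -r-> 2 -r-> 2 -p-> 4 -p-> 2  → end 2, rejected
w4: Trace: 3 -r-> 0 -r-> 2 -r-> 2 -r-> 2 -q-> 3 -p-> 1 -q-> 3 -r-> 0 -r-> 2 -p-> 4 -p-> 2 -q-> 3 -r-> 0 -r-> 2  → end 2, rejected
w5: Trace: 3 -p-> 1 -q-> 3 -p-> 1 -r-> 3 -r-> 0 -q-> 0 -q-> 0 -q-> 0 -p-> 2 -p-> 4 -p-> 2  → end 2, rejected

w2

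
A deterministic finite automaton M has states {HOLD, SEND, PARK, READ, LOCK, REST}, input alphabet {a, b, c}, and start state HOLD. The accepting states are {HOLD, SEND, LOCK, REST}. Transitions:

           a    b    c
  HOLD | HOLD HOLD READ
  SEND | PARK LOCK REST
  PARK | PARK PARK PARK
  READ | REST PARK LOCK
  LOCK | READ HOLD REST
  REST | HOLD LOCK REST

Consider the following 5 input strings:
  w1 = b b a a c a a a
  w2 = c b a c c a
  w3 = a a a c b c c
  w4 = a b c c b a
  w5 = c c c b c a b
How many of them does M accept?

w1: HOLD → HOLD → HOLD → HOLD → HOLD → READ → REST → HOLD → HOLD  → end HOLD, accepted
w2: HOLD → READ → PARK → PARK → PARK → PARK → PARK  → end PARK, rejected
w3: HOLD → HOLD → HOLD → HOLD → READ → PARK → PARK → PARK  → end PARK, rejected
w4: HOLD → HOLD → HOLD → READ → LOCK → HOLD → HOLD  → end HOLD, accepted
w5: HOLD → READ → LOCK → REST → LOCK → REST → HOLD → HOLD  → end HOLD, accepted

3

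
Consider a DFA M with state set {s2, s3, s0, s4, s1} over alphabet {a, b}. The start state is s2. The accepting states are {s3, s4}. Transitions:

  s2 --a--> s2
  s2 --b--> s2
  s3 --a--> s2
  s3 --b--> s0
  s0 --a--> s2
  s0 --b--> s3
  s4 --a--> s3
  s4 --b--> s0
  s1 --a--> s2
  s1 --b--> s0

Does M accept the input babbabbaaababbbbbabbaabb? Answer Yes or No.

start at s2
read 'b': s2 → s2
read 'a': s2 → s2
read 'b': s2 → s2
read 'b': s2 → s2
read 'a': s2 → s2
read 'b': s2 → s2
read 'b': s2 → s2
read 'a': s2 → s2
read 'a': s2 → s2
read 'a': s2 → s2
read 'b': s2 → s2
read 'a': s2 → s2
read 'b': s2 → s2
read 'b': s2 → s2
read 'b': s2 → s2
read 'b': s2 → s2
read 'b': s2 → s2
read 'a': s2 → s2
read 'b': s2 → s2
read 'b': s2 → s2
read 'a': s2 → s2
read 'a': s2 → s2
read 'b': s2 → s2
read 'b': s2 → s2
End state s2 is not accepting.

No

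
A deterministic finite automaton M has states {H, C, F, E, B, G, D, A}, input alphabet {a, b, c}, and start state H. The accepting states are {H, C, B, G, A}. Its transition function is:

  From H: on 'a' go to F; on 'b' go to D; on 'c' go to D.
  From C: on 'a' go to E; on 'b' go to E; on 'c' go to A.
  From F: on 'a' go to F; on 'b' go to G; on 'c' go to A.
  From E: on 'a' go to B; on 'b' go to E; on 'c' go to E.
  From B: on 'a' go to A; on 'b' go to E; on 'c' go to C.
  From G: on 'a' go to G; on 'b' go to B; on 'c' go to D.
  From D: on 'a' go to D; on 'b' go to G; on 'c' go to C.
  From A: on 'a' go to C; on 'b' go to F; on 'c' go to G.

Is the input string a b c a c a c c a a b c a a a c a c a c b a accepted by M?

Yes

Trace: H -a-> F -b-> G -c-> D -a-> D -c-> C -a-> E -c-> E -c-> E -a-> B -a-> A -b-> F -c-> A -a-> C -a-> E -a-> B -c-> C -a-> E -c-> E -a-> B -c-> C -b-> E -a-> B
End state B is accepting.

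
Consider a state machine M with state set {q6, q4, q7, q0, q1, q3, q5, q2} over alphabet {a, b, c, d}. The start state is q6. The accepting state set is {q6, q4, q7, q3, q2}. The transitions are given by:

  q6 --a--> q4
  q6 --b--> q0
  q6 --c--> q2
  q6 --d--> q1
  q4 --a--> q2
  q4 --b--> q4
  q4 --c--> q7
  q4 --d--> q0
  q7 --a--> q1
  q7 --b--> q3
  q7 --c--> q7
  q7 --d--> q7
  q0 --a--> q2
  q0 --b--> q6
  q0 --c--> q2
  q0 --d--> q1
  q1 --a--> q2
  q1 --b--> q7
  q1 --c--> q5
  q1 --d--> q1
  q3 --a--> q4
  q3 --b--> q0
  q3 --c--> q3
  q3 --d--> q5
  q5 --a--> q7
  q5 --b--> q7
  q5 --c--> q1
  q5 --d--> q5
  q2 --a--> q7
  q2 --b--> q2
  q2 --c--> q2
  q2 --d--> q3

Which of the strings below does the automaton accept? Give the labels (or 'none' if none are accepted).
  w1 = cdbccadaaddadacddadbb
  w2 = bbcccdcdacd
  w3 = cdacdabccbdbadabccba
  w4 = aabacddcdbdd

w2, w3

w1:
  start at q6
  read 'c': q6 → q2
  read 'd': q2 → q3
  read 'b': q3 → q0
  read 'c': q0 → q2
  read 'c': q2 → q2
  read 'a': q2 → q7
  read 'd': q7 → q7
  read 'a': q7 → q1
  read 'a': q1 → q2
  read 'd': q2 → q3
  read 'd': q3 → q5
  read 'a': q5 → q7
  read 'd': q7 → q7
  read 'a': q7 → q1
  read 'c': q1 → q5
  read 'd': q5 → q5
  read 'd': q5 → q5
  read 'a': q5 → q7
  read 'd': q7 → q7
  read 'b': q7 → q3
  read 'b': q3 → q0
  end q0, rejected
w2:
  start at q6
  read 'b': q6 → q0
  read 'b': q0 → q6
  read 'c': q6 → q2
  read 'c': q2 → q2
  read 'c': q2 → q2
  read 'd': q2 → q3
  read 'c': q3 → q3
  read 'd': q3 → q5
  read 'a': q5 → q7
  read 'c': q7 → q7
  read 'd': q7 → q7
  end q7, accepted
w3:
  start at q6
  read 'c': q6 → q2
  read 'd': q2 → q3
  read 'a': q3 → q4
  read 'c': q4 → q7
  read 'd': q7 → q7
  read 'a': q7 → q1
  read 'b': q1 → q7
  read 'c': q7 → q7
  read 'c': q7 → q7
  read 'b': q7 → q3
  read 'd': q3 → q5
  read 'b': q5 → q7
  read 'a': q7 → q1
  read 'd': q1 → q1
  read 'a': q1 → q2
  read 'b': q2 → q2
  read 'c': q2 → q2
  read 'c': q2 → q2
  read 'b': q2 → q2
  read 'a': q2 → q7
  end q7, accepted
w4:
  start at q6
  read 'a': q6 → q4
  read 'a': q4 → q2
  read 'b': q2 → q2
  read 'a': q2 → q7
  read 'c': q7 → q7
  read 'd': q7 → q7
  read 'd': q7 → q7
  read 'c': q7 → q7
  read 'd': q7 → q7
  read 'b': q7 → q3
  read 'd': q3 → q5
  read 'd': q5 → q5
  end q5, rejected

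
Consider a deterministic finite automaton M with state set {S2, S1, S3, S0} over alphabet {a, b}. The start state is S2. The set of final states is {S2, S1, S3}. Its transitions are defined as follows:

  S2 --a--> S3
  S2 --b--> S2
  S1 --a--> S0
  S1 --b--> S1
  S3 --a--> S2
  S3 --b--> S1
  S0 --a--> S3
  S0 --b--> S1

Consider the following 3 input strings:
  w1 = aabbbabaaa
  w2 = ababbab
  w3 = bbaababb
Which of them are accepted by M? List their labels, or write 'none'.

w1:
  start at S2
  read 'a': S2 → S3
  read 'a': S3 → S2
  read 'b': S2 → S2
  read 'b': S2 → S2
  read 'b': S2 → S2
  read 'a': S2 → S3
  read 'b': S3 → S1
  read 'a': S1 → S0
  read 'a': S0 → S3
  read 'a': S3 → S2
  end S2, accepted
w2:
  start at S2
  read 'a': S2 → S3
  read 'b': S3 → S1
  read 'a': S1 → S0
  read 'b': S0 → S1
  read 'b': S1 → S1
  read 'a': S1 → S0
  read 'b': S0 → S1
  end S1, accepted
w3:
  start at S2
  read 'b': S2 → S2
  read 'b': S2 → S2
  read 'a': S2 → S3
  read 'a': S3 → S2
  read 'b': S2 → S2
  read 'a': S2 → S3
  read 'b': S3 → S1
  read 'b': S1 → S1
  end S1, accepted

w1, w2, w3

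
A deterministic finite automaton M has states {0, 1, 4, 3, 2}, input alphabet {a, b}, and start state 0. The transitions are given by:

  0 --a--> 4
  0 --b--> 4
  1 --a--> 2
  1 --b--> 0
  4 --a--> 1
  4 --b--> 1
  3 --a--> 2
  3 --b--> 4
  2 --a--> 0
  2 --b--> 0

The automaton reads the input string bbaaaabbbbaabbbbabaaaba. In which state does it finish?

2

0 → 4 → 1 → 2 → 0 → 4 → 1 → 0 → 4 → 1 → 0 → 4 → 1 → 0 → 4 → 1 → 0 → 4 → 1 → 2 → 0 → 4 → 1 → 2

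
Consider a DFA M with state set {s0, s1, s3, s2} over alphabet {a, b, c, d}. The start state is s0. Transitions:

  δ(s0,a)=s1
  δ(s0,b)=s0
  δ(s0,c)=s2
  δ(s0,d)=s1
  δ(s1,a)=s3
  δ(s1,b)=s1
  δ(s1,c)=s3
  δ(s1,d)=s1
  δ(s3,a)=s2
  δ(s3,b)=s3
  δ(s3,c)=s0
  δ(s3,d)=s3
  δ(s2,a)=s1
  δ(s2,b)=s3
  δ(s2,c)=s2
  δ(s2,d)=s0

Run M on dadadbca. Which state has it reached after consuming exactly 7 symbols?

start at s0
read 'd': s0 → s1
read 'a': s1 → s3
read 'd': s3 → s3
read 'a': s3 → s2
read 'd': s2 → s0
read 'b': s0 → s0
read 'c': s0 → s2
After 7 symbols: s2.

s2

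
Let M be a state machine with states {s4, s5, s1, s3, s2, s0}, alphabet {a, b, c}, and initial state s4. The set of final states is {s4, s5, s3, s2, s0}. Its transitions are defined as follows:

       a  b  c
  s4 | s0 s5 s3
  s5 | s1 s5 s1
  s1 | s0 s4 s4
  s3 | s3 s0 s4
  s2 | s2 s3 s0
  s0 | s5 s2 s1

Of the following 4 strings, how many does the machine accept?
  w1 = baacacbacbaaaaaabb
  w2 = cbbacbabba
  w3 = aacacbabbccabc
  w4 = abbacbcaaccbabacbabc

w1: s4 → s5 → s1 → s0 → s1 → s0 → s1 → s4 → s0 → s1 → s4 → s0 → s5 → s1 → s0 → s5 → s1 → s4 → s5  → end s5, accepted
w2: s4 → s3 → s0 → s2 → s2 → s0 → s2 → s2 → s3 → s0 → s5  → end s5, accepted
w3: s4 → s0 → s5 → s1 → s0 → s1 → s4 → s0 → s2 → s3 → s4 → s3 → s3 → s0 → s1  → end s1, rejected
w4: s4 → s0 → s2 → s3 → s3 → s4 → s5 → s1 → s0 → s5 → s1 → s4 → s5 → s1 → s4 → s0 → s1 → s4 → s0 → s2 → s0  → end s0, accepted

3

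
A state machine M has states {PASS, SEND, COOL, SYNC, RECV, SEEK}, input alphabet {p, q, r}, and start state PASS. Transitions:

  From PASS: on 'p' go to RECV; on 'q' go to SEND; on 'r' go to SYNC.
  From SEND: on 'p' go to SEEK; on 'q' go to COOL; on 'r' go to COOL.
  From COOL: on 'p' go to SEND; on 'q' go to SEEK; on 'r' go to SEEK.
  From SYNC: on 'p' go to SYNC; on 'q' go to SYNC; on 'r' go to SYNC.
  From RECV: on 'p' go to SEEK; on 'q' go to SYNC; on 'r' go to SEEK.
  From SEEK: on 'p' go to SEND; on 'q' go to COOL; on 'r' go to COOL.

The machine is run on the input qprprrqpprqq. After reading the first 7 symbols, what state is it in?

start at PASS
read 'q': PASS → SEND
read 'p': SEND → SEEK
read 'r': SEEK → COOL
read 'p': COOL → SEND
read 'r': SEND → COOL
read 'r': COOL → SEEK
read 'q': SEEK → COOL
After 7 symbols: COOL.

COOL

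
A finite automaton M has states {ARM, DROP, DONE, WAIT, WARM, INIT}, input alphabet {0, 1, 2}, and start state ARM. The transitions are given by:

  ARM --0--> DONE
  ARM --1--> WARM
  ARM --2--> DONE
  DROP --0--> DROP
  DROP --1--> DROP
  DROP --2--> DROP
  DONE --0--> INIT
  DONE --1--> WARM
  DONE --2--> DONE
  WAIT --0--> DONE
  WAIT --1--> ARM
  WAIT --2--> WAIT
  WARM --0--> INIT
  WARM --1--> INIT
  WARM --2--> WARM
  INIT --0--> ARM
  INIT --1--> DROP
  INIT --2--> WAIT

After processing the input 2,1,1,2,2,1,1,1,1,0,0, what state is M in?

DROP

ARM → DONE → WARM → INIT → WAIT → WAIT → ARM → WARM → INIT → DROP → DROP → DROP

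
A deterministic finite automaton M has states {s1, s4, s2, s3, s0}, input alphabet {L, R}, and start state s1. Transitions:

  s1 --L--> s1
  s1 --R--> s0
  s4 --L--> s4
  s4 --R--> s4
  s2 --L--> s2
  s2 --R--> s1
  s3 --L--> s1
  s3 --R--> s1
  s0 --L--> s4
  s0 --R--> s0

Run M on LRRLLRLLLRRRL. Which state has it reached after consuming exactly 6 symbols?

s4

start at s1
read 'L': s1 → s1
read 'R': s1 → s0
read 'R': s0 → s0
read 'L': s0 → s4
read 'L': s4 → s4
read 'R': s4 → s4
After 6 symbols: s4.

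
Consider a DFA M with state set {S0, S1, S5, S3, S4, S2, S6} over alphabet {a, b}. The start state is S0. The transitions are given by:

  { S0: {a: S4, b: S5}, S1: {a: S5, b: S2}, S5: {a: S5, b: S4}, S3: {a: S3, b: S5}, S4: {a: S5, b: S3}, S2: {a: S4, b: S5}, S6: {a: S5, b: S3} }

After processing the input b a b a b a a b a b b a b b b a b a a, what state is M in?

S5

start at S0
read 'b': S0 → S5
read 'a': S5 → S5
read 'b': S5 → S4
read 'a': S4 → S5
read 'b': S5 → S4
read 'a': S4 → S5
read 'a': S5 → S5
read 'b': S5 → S4
read 'a': S4 → S5
read 'b': S5 → S4
read 'b': S4 → S3
read 'a': S3 → S3
read 'b': S3 → S5
read 'b': S5 → S4
read 'b': S4 → S3
read 'a': S3 → S3
read 'b': S3 → S5
read 'a': S5 → S5
read 'a': S5 → S5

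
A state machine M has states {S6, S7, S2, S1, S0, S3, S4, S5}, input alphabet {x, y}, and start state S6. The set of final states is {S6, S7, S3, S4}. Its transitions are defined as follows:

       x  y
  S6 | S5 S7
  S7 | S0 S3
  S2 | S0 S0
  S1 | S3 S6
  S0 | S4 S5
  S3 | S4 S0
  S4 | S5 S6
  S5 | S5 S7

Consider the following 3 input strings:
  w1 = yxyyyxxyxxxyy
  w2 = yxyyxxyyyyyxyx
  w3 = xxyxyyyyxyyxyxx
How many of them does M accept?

1

w1: Trace: S6 -y-> S7 -x-> S0 -y-> S5 -y-> S7 -y-> S3 -x-> S4 -x-> S5 -y-> S7 -x-> S0 -x-> S4 -x-> S5 -y-> S7 -y-> S3  → end S3, accepted
w2: Trace: S6 -y-> S7 -x-> S0 -y-> S5 -y-> S7 -x-> S0 -x-> S4 -y-> S6 -y-> S7 -y-> S3 -y-> S0 -y-> S5 -x-> S5 -y-> S7 -x-> S0  → end S0, rejected
w3: Trace: S6 -x-> S5 -x-> S5 -y-> S7 -x-> S0 -y-> S5 -y-> S7 -y-> S3 -y-> S0 -x-> S4 -y-> S6 -y-> S7 -x-> S0 -y-> S5 -x-> S5 -x-> S5  → end S5, rejected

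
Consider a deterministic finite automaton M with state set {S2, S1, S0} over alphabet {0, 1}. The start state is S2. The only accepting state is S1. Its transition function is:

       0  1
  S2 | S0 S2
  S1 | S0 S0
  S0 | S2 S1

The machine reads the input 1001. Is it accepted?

Trace: S2 -1-> S2 -0-> S0 -0-> S2 -1-> S2
End state S2 is not accepting.

No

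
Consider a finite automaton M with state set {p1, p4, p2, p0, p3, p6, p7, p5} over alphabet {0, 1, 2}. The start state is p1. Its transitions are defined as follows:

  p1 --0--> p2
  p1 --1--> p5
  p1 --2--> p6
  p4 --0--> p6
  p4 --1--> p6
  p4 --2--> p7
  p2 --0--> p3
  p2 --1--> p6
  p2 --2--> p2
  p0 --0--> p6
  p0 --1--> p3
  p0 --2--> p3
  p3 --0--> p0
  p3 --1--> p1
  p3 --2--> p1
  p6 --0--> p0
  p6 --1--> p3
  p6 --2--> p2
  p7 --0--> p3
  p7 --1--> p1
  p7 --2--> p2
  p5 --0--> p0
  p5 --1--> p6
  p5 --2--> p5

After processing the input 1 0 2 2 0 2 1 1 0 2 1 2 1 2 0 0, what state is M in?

p3

start at p1
read '1': p1 → p5
read '0': p5 → p0
read '2': p0 → p3
read '2': p3 → p1
read '0': p1 → p2
read '2': p2 → p2
read '1': p2 → p6
read '1': p6 → p3
read '0': p3 → p0
read '2': p0 → p3
read '1': p3 → p1
read '2': p1 → p6
read '1': p6 → p3
read '2': p3 → p1
read '0': p1 → p2
read '0': p2 → p3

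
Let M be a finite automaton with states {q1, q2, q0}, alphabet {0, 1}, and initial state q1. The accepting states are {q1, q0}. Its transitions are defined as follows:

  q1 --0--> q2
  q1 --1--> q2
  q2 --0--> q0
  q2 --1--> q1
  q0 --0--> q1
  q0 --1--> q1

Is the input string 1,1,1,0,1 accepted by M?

Yes

q1 → q2 → q1 → q2 → q0 → q1
End state q1 is accepting.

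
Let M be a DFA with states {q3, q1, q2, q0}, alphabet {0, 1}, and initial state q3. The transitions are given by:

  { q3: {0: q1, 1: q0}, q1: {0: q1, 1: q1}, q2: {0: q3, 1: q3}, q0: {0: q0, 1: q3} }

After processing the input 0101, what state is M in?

q1

q3 → q1 → q1 → q1 → q1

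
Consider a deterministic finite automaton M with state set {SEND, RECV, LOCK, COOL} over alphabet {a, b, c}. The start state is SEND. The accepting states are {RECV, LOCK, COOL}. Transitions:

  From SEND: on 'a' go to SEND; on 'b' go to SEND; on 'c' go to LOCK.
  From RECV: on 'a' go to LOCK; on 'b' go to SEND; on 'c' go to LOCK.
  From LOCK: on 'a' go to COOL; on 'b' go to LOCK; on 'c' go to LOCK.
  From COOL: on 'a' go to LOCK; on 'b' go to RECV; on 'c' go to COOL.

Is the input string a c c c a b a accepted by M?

Yes

SEND → SEND → LOCK → LOCK → LOCK → COOL → RECV → LOCK
End state LOCK is accepting.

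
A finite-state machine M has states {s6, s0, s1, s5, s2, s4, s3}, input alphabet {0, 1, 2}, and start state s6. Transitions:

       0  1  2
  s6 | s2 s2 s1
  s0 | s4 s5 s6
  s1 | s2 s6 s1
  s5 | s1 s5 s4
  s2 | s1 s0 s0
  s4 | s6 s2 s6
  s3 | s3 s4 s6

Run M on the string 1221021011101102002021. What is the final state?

s5

start at s6
read '1': s6 → s2
read '2': s2 → s0
read '2': s0 → s6
read '1': s6 → s2
read '0': s2 → s1
read '2': s1 → s1
read '1': s1 → s6
read '0': s6 → s2
read '1': s2 → s0
read '1': s0 → s5
read '1': s5 → s5
read '0': s5 → s1
read '1': s1 → s6
read '1': s6 → s2
read '0': s2 → s1
read '2': s1 → s1
read '0': s1 → s2
read '0': s2 → s1
read '2': s1 → s1
read '0': s1 → s2
read '2': s2 → s0
read '1': s0 → s5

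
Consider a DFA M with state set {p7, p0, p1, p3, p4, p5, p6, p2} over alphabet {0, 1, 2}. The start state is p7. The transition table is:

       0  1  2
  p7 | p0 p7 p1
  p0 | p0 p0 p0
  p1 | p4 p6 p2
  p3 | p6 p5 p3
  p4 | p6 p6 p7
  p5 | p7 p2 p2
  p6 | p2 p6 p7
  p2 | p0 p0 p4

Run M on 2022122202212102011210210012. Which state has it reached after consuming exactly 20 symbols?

p7 → p1 → p4 → p7 → p1 → p6 → p7 → p1 → p2 → p0 → p0 → p0 → p0 → p0 → p0 → p0 → p0 → p0 → p0 → p0 → p0
After 20 symbols: p0.

p0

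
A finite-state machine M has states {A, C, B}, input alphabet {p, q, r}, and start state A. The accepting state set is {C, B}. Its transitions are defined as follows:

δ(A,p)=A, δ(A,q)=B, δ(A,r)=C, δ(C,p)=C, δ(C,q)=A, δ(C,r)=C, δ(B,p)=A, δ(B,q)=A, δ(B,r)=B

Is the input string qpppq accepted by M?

Yes

Trace: A -q-> B -p-> A -p-> A -p-> A -q-> B
End state B is accepting.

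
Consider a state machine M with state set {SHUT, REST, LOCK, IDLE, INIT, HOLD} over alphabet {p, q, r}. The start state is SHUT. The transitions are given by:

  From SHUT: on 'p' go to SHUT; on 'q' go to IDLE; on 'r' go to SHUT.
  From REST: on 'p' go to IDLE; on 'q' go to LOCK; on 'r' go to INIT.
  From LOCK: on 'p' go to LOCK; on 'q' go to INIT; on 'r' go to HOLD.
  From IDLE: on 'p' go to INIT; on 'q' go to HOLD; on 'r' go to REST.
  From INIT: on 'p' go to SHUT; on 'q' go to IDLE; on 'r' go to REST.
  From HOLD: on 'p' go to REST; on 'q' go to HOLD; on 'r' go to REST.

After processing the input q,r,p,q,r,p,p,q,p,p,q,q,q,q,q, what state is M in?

Trace: SHUT -q-> IDLE -r-> REST -p-> IDLE -q-> HOLD -r-> REST -p-> IDLE -p-> INIT -q-> IDLE -p-> INIT -p-> SHUT -q-> IDLE -q-> HOLD -q-> HOLD -q-> HOLD -q-> HOLD

HOLD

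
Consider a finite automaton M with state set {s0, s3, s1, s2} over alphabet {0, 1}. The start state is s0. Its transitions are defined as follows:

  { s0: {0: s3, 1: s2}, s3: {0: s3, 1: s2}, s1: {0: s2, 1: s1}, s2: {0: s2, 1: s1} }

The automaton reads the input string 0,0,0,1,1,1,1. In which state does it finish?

s1

s0 → s3 → s3 → s3 → s2 → s1 → s1 → s1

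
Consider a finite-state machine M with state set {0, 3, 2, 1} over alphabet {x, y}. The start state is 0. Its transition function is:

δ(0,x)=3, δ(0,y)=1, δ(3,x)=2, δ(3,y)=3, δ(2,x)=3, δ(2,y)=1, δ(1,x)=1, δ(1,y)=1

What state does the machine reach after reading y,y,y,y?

0 → 1 → 1 → 1 → 1

1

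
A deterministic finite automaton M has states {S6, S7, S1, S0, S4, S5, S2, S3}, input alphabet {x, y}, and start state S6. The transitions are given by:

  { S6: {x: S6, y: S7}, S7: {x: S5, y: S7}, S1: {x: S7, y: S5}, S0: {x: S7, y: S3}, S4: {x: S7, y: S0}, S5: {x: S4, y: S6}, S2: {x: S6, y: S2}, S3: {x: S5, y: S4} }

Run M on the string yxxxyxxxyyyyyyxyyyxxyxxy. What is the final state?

S6 → S7 → S5 → S4 → S7 → S7 → S5 → S4 → S7 → S7 → S7 → S7 → S7 → S7 → S7 → S5 → S6 → S7 → S7 → S5 → S4 → S0 → S7 → S5 → S6

S6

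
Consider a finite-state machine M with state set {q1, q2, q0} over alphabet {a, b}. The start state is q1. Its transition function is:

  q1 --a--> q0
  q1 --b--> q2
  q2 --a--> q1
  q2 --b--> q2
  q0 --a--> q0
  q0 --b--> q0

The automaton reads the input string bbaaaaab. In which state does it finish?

q1 → q2 → q2 → q1 → q0 → q0 → q0 → q0 → q0

q0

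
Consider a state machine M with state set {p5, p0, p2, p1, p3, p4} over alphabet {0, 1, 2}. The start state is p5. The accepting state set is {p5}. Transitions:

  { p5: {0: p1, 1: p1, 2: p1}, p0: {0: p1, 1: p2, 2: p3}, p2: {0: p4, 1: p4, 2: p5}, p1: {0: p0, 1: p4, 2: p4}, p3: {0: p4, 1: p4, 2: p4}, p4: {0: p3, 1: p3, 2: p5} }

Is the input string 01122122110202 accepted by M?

No

start at p5
read '0': p5 → p1
read '1': p1 → p4
read '1': p4 → p3
read '2': p3 → p4
read '2': p4 → p5
read '1': p5 → p1
read '2': p1 → p4
read '2': p4 → p5
read '1': p5 → p1
read '1': p1 → p4
read '0': p4 → p3
read '2': p3 → p4
read '0': p4 → p3
read '2': p3 → p4
End state p4 is not accepting.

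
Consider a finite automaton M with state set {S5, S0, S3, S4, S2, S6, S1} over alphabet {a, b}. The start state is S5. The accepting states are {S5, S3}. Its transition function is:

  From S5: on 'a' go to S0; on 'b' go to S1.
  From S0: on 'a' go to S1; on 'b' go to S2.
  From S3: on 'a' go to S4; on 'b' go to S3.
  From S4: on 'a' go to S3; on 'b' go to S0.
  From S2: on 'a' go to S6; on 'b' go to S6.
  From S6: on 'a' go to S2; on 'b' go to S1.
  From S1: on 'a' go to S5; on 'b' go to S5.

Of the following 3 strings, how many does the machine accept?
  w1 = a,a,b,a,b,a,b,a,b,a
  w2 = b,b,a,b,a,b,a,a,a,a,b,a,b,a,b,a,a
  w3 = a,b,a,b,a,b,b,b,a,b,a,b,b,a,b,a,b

w1:
  start at S5
  read 'a': S5 → S0
  read 'a': S0 → S1
  read 'b': S1 → S5
  read 'a': S5 → S0
  read 'b': S0 → S2
  read 'a': S2 → S6
  read 'b': S6 → S1
  read 'a': S1 → S5
  read 'b': S5 → S1
  read 'a': S1 → S5
  end S5, accepted
w2:
  start at S5
  read 'b': S5 → S1
  read 'b': S1 → S5
  read 'a': S5 → S0
  read 'b': S0 → S2
  read 'a': S2 → S6
  read 'b': S6 → S1
  read 'a': S1 → S5
  read 'a': S5 → S0
  read 'a': S0 → S1
  read 'a': S1 → S5
  read 'b': S5 → S1
  read 'a': S1 → S5
  read 'b': S5 → S1
  read 'a': S1 → S5
  read 'b': S5 → S1
  read 'a': S1 → S5
  read 'a': S5 → S0
  end S0, rejected
w3:
  start at S5
  read 'a': S5 → S0
  read 'b': S0 → S2
  read 'a': S2 → S6
  read 'b': S6 → S1
  read 'a': S1 → S5
  read 'b': S5 → S1
  read 'b': S1 → S5
  read 'b': S5 → S1
  read 'a': S1 → S5
  read 'b': S5 → S1
  read 'a': S1 → S5
  read 'b': S5 → S1
  read 'b': S1 → S5
  read 'a': S5 → S0
  read 'b': S0 → S2
  read 'a': S2 → S6
  read 'b': S6 → S1
  end S1, rejected

1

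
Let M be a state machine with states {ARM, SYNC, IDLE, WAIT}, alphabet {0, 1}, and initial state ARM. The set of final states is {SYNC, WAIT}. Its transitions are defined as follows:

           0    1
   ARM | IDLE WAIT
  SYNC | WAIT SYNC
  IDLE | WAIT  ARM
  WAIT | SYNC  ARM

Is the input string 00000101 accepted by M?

Trace: ARM -0-> IDLE -0-> WAIT -0-> SYNC -0-> WAIT -0-> SYNC -1-> SYNC -0-> WAIT -1-> ARM
End state ARM is not accepting.

No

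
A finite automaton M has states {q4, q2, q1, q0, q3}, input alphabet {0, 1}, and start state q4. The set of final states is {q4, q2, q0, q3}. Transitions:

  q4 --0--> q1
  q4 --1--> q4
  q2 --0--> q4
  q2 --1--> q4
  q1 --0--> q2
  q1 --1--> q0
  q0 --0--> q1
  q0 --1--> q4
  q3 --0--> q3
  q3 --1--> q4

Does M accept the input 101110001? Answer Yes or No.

Yes

start at q4
read '1': q4 → q4
read '0': q4 → q1
read '1': q1 → q0
read '1': q0 → q4
read '1': q4 → q4
read '0': q4 → q1
read '0': q1 → q2
read '0': q2 → q4
read '1': q4 → q4
End state q4 is accepting.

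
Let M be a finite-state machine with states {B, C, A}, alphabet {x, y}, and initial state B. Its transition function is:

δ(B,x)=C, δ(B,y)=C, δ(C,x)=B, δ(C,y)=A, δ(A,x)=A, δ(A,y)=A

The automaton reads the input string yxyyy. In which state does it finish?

A

start at B
read 'y': B → C
read 'x': C → B
read 'y': B → C
read 'y': C → A
read 'y': A → A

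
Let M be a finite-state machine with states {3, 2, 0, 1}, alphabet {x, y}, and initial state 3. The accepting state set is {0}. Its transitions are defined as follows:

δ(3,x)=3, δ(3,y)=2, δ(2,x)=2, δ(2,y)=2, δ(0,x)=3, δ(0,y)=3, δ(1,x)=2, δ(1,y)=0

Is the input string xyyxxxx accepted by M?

3 → 3 → 2 → 2 → 2 → 2 → 2 → 2
End state 2 is not accepting.

No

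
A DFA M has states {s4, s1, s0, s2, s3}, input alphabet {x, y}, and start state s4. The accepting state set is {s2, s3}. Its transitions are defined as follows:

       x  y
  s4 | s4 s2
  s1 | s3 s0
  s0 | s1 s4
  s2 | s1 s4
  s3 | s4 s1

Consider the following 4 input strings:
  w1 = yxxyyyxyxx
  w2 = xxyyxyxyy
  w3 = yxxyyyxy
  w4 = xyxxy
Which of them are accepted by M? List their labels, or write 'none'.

w1, w3

w1:
  start at s4
  read 'y': s4 → s2
  read 'x': s2 → s1
  read 'x': s1 → s3
  read 'y': s3 → s1
  read 'y': s1 → s0
  read 'y': s0 → s4
  read 'x': s4 → s4
  read 'y': s4 → s2
  read 'x': s2 → s1
  read 'x': s1 → s3
  end s3, accepted
w2:
  start at s4
  read 'x': s4 → s4
  read 'x': s4 → s4
  read 'y': s4 → s2
  read 'y': s2 → s4
  read 'x': s4 → s4
  read 'y': s4 → s2
  read 'x': s2 → s1
  read 'y': s1 → s0
  read 'y': s0 → s4
  end s4, rejected
w3:
  start at s4
  read 'y': s4 → s2
  read 'x': s2 → s1
  read 'x': s1 → s3
  read 'y': s3 → s1
  read 'y': s1 → s0
  read 'y': s0 → s4
  read 'x': s4 → s4
  read 'y': s4 → s2
  end s2, accepted
w4:
  start at s4
  read 'x': s4 → s4
  read 'y': s4 → s2
  read 'x': s2 → s1
  read 'x': s1 → s3
  read 'y': s3 → s1
  end s1, rejected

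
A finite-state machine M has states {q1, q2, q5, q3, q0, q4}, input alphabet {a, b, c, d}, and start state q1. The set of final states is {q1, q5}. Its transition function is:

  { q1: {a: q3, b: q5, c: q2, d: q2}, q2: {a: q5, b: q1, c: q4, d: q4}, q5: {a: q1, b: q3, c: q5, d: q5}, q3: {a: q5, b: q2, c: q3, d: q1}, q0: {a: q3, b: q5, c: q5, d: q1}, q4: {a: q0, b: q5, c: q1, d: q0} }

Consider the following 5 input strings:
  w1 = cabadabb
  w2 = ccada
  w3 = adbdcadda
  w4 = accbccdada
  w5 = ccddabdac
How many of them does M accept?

w1: Trace: q1 -c-> q2 -a-> q5 -b-> q3 -a-> q5 -d-> q5 -a-> q1 -b-> q5 -b-> q3  → end q3, rejected
w2: Trace: q1 -c-> q2 -c-> q4 -a-> q0 -d-> q1 -a-> q3  → end q3, rejected
w3: Trace: q1 -a-> q3 -d-> q1 -b-> q5 -d-> q5 -c-> q5 -a-> q1 -d-> q2 -d-> q4 -a-> q0  → end q0, rejected
w4: Trace: q1 -a-> q3 -c-> q3 -c-> q3 -b-> q2 -c-> q4 -c-> q1 -d-> q2 -a-> q5 -d-> q5 -a-> q1  → end q1, accepted
w5: Trace: q1 -c-> q2 -c-> q4 -d-> q0 -d-> q1 -a-> q3 -b-> q2 -d-> q4 -a-> q0 -c-> q5  → end q5, accepted

2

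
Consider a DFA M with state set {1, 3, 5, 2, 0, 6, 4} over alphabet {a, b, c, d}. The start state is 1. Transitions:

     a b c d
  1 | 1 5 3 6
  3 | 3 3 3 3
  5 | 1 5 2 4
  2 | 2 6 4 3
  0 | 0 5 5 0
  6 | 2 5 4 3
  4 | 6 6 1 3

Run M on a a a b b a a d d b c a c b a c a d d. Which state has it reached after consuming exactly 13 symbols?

Trace: 1 -a-> 1 -a-> 1 -a-> 1 -b-> 5 -b-> 5 -a-> 1 -a-> 1 -d-> 6 -d-> 3 -b-> 3 -c-> 3 -a-> 3 -c-> 3
After 13 symbols: 3.

3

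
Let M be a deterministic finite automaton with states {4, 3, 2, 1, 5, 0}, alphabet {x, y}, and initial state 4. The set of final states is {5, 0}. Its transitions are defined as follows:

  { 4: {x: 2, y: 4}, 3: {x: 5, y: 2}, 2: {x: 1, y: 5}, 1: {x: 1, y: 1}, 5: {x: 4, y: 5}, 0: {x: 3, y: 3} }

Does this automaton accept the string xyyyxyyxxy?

start at 4
read 'x': 4 → 2
read 'y': 2 → 5
read 'y': 5 → 5
read 'y': 5 → 5
read 'x': 5 → 4
read 'y': 4 → 4
read 'y': 4 → 4
read 'x': 4 → 2
read 'x': 2 → 1
read 'y': 1 → 1
End state 1 is not accepting.

No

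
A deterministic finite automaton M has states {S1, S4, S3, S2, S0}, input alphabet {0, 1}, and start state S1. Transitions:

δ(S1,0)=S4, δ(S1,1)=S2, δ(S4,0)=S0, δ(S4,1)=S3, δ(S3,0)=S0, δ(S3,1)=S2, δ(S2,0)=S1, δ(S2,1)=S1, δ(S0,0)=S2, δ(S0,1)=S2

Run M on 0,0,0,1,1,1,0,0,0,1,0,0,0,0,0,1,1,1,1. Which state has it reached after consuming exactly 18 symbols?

S1

start at S1
read '0': S1 → S4
read '0': S4 → S0
read '0': S0 → S2
read '1': S2 → S1
read '1': S1 → S2
read '1': S2 → S1
read '0': S1 → S4
read '0': S4 → S0
read '0': S0 → S2
read '1': S2 → S1
read '0': S1 → S4
read '0': S4 → S0
read '0': S0 → S2
read '0': S2 → S1
read '0': S1 → S4
read '1': S4 → S3
read '1': S3 → S2
read '1': S2 → S1
After 18 symbols: S1.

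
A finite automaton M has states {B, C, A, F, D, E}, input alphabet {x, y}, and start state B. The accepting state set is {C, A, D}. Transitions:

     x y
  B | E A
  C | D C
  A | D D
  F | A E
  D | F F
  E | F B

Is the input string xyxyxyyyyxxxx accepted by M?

Trace: B -x-> E -y-> B -x-> E -y-> B -x-> E -y-> B -y-> A -y-> D -y-> F -x-> A -x-> D -x-> F -x-> A
End state A is accepting.

Yes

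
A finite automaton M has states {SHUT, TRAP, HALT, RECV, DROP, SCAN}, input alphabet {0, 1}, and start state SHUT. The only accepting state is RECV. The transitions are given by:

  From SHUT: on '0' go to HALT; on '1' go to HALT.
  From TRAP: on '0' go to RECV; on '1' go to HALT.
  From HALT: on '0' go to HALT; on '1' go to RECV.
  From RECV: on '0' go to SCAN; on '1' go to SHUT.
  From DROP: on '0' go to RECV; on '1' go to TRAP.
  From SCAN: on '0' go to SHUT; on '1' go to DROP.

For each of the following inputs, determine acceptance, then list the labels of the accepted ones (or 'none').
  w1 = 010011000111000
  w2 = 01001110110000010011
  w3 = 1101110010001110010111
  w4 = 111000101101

w2

w1:
  start at SHUT
  read '0': SHUT → HALT
  read '1': HALT → RECV
  read '0': RECV → SCAN
  read '0': SCAN → SHUT
  read '1': SHUT → HALT
  read '1': HALT → RECV
  read '0': RECV → SCAN
  read '0': SCAN → SHUT
  read '0': SHUT → HALT
  read '1': HALT → RECV
  read '1': RECV → SHUT
  read '1': SHUT → HALT
  read '0': HALT → HALT
  read '0': HALT → HALT
  read '0': HALT → HALT
  end HALT, rejected
w2:
  start at SHUT
  read '0': SHUT → HALT
  read '1': HALT → RECV
  read '0': RECV → SCAN
  read '0': SCAN → SHUT
  read '1': SHUT → HALT
  read '1': HALT → RECV
  read '1': RECV → SHUT
  read '0': SHUT → HALT
  read '1': HALT → RECV
  read '1': RECV → SHUT
  read '0': SHUT → HALT
  read '0': HALT → HALT
  read '0': HALT → HALT
  read '0': HALT → HALT
  read '0': HALT → HALT
  read '1': HALT → RECV
  read '0': RECV → SCAN
  read '0': SCAN → SHUT
  read '1': SHUT → HALT
  read '1': HALT → RECV
  end RECV, accepted
w3:
  start at SHUT
  read '1': SHUT → HALT
  read '1': HALT → RECV
  read '0': RECV → SCAN
  read '1': SCAN → DROP
  read '1': DROP → TRAP
  read '1': TRAP → HALT
  read '0': HALT → HALT
  read '0': HALT → HALT
  read '1': HALT → RECV
  read '0': RECV → SCAN
  read '0': SCAN → SHUT
  read '0': SHUT → HALT
  read '1': HALT → RECV
  read '1': RECV → SHUT
  read '1': SHUT → HALT
  read '0': HALT → HALT
  read '0': HALT → HALT
  read '1': HALT → RECV
  read '0': RECV → SCAN
  read '1': SCAN → DROP
  read '1': DROP → TRAP
  read '1': TRAP → HALT
  end HALT, rejected
w4:
  start at SHUT
  read '1': SHUT → HALT
  read '1': HALT → RECV
  read '1': RECV → SHUT
  read '0': SHUT → HALT
  read '0': HALT → HALT
  read '0': HALT → HALT
  read '1': HALT → RECV
  read '0': RECV → SCAN
  read '1': SCAN → DROP
  read '1': DROP → TRAP
  read '0': TRAP → RECV
  read '1': RECV → SHUT
  end SHUT, rejected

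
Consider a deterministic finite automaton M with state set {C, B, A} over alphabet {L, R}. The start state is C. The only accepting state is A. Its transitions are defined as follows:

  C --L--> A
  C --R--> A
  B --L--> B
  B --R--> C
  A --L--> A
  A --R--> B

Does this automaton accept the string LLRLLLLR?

No

C → A → A → B → B → B → B → B → C
End state C is not accepting.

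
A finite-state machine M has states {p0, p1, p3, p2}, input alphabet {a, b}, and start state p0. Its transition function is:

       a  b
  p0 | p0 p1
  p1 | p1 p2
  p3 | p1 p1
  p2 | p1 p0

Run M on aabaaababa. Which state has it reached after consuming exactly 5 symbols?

Trace: p0 -a-> p0 -a-> p0 -b-> p1 -a-> p1 -a-> p1
After 5 symbols: p1.

p1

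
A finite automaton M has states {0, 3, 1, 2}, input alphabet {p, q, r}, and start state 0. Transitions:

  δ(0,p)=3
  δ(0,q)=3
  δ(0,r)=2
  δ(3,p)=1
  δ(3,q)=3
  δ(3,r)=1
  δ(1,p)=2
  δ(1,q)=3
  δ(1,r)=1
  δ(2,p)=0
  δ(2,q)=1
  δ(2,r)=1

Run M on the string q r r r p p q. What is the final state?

start at 0
read 'q': 0 → 3
read 'r': 3 → 1
read 'r': 1 → 1
read 'r': 1 → 1
read 'p': 1 → 2
read 'p': 2 → 0
read 'q': 0 → 3

3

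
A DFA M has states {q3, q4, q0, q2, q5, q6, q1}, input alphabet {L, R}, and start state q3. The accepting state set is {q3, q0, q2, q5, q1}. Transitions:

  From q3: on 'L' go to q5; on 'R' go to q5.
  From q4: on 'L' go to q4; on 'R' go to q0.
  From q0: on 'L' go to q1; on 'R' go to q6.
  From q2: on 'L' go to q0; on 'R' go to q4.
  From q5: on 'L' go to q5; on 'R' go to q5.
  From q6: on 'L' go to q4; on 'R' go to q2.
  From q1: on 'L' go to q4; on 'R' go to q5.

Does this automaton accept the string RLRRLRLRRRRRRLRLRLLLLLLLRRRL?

q3 → q5 → q5 → q5 → q5 → q5 → q5 → q5 → q5 → q5 → q5 → q5 → q5 → q5 → q5 → q5 → q5 → q5 → q5 → q5 → q5 → q5 → q5 → q5 → q5 → q5 → q5 → q5 → q5
End state q5 is accepting.

Yes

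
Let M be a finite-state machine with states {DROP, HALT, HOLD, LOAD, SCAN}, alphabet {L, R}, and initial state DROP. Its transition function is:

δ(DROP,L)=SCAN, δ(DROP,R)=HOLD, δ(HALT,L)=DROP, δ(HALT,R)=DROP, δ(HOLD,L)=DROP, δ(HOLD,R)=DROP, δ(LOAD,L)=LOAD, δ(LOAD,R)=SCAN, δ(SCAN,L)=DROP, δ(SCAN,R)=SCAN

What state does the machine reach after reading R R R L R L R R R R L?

Trace: DROP -R-> HOLD -R-> DROP -R-> HOLD -L-> DROP -R-> HOLD -L-> DROP -R-> HOLD -R-> DROP -R-> HOLD -R-> DROP -L-> SCAN

SCAN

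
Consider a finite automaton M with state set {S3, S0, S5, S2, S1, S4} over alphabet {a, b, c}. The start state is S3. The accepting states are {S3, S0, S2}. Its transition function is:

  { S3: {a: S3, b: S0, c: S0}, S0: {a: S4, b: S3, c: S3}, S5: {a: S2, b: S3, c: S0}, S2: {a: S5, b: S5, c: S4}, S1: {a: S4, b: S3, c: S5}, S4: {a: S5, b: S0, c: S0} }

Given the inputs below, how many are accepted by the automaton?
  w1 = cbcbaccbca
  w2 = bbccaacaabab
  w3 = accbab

w1: Trace: S3 -c-> S0 -b-> S3 -c-> S0 -b-> S3 -a-> S3 -c-> S0 -c-> S3 -b-> S0 -c-> S3 -a-> S3  → end S3, accepted
w2: Trace: S3 -b-> S0 -b-> S3 -c-> S0 -c-> S3 -a-> S3 -a-> S3 -c-> S0 -a-> S4 -a-> S5 -b-> S3 -a-> S3 -b-> S0  → end S0, accepted
w3: Trace: S3 -a-> S3 -c-> S0 -c-> S3 -b-> S0 -a-> S4 -b-> S0  → end S0, accepted

3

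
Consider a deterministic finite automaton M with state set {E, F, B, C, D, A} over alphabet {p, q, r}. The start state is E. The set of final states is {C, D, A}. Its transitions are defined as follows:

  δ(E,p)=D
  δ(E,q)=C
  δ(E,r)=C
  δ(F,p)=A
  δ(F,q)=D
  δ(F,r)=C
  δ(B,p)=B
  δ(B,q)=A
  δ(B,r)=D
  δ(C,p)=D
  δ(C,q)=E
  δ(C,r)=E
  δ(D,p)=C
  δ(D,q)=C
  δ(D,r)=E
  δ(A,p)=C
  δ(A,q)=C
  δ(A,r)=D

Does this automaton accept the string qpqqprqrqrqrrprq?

Yes

E → C → D → C → E → D → E → C → E → C → E → C → E → C → D → E → C
End state C is accepting.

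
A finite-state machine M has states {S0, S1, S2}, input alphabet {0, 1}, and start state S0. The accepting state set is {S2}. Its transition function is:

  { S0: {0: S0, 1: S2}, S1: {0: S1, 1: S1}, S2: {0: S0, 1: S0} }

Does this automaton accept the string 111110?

No

Trace: S0 -1-> S2 -1-> S0 -1-> S2 -1-> S0 -1-> S2 -0-> S0
End state S0 is not accepting.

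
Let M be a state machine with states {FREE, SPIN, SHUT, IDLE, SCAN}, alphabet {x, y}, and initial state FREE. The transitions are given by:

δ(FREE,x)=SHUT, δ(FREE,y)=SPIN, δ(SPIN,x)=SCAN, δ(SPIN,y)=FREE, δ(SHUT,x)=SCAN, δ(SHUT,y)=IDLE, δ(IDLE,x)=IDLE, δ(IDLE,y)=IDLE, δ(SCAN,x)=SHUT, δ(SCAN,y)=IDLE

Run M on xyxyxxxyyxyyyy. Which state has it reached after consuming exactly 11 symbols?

Trace: FREE -x-> SHUT -y-> IDLE -x-> IDLE -y-> IDLE -x-> IDLE -x-> IDLE -x-> IDLE -y-> IDLE -y-> IDLE -x-> IDLE -y-> IDLE
After 11 symbols: IDLE.

IDLE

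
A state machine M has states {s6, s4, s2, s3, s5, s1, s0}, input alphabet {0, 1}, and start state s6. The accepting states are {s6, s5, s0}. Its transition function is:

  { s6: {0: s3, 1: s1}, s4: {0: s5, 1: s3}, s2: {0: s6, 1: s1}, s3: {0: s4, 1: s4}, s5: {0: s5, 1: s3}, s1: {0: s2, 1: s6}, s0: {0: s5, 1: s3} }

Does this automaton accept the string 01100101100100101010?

s6 → s3 → s4 → s3 → s4 → s5 → s3 → s4 → s3 → s4 → s5 → s5 → s3 → s4 → s5 → s3 → s4 → s3 → s4 → s3 → s4
End state s4 is not accepting.

No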